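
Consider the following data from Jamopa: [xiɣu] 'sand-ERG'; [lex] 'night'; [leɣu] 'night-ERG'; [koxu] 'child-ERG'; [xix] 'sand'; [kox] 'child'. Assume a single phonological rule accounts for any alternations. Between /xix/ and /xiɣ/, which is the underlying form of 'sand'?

The stem for 'sand' ends in [x] in [xix] but [ɣ] in [xiɣu].
If /x/ were underlying and a rule turned it into [ɣ] before the ERG suffix, 'child' would also alternate; but it has [x] in both [kox] and [koxu].
The alternation reflects word-final obstruent devoicing: voiced obstruents become voiceless word-finally. /ɣ/ is underlying.

/xiɣ/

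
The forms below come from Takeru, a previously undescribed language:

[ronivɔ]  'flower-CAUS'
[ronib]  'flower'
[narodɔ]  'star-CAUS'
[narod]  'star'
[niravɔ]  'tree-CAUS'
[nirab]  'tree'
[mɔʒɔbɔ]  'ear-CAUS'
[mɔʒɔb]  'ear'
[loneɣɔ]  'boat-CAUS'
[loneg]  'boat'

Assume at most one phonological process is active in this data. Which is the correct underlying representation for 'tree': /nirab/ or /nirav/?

In [niravɔ] and [nirab] the final segment of 'tree' alternates: [v] ~ [b].
The stem 'ear' ([mɔʒɔbɔ], [mɔʒɔb]) shows [b] unchanged in both environments, so [b] cannot be basic with [v] derived before the CAUS suffix.
So /v/ is underlying, and a rule of word-final hardening — voiced fricatives become stops word-finally — gives [b].

/nirav/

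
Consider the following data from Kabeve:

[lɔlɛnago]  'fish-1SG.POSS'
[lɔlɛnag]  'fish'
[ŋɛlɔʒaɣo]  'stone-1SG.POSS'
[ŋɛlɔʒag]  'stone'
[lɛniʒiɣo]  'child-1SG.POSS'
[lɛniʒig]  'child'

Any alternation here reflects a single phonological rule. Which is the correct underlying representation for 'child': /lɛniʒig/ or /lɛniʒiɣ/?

The stem for 'child' ends in [ɣ] in [lɛniʒiɣo] but [g] in [lɛniʒig].
If /g/ were underlying and a rule turned it into [ɣ] before the 1SG.POSS suffix, 'fish' would also alternate; but it has [g] in both [lɔlɛnago] and [lɔlɛnag].
The alternation reflects word-final hardening: voiced fricatives become stops word-finally. /ɣ/ is underlying.

/lɛniʒiɣ/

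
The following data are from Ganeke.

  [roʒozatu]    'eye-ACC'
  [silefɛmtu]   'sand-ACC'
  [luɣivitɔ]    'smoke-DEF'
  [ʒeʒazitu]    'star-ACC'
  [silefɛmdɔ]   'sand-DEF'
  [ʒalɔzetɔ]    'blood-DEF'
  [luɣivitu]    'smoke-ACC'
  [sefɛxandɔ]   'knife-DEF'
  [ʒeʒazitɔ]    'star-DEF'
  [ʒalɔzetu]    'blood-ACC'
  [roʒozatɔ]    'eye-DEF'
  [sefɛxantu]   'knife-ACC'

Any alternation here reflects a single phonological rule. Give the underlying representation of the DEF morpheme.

/-dɔ/

The DEF morpheme has two allomorphs, [-dɔ] and [-tɔ].
The ACC suffix, which begins with [t], is invariant after every stem; so [t] is not altered by any rule here.
The DEF suffix is therefore /-dɔ/ underlyingly, with post-vocalic devoicing: voiced stops become voiceless after a vowel.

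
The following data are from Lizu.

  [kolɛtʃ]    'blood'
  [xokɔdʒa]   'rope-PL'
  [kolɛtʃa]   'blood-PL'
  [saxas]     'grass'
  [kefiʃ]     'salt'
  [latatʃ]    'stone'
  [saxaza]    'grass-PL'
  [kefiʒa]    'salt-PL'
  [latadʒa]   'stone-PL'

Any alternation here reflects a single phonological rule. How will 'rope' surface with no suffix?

In [latatʃ] and [latadʒa] the final segment of 'stone' alternates: [tʃ] ~ [dʒ].
Compare 'blood', with invariant [tʃ] in [kolɛtʃ] and [kolɛtʃa]: an analysis with underlying /tʃ/ and a rule producing [dʒ] before the PL suffix would wrongly predict alternation here too.
The alternation reflects word-final obstruent devoicing: voiced obstruents become voiceless word-finally. /dʒ/ is underlying.
From [xokɔdʒa] the stem 'rope' is /xokɔdʒ/; word-finally this yields [xokɔtʃ].

[xokɔtʃ]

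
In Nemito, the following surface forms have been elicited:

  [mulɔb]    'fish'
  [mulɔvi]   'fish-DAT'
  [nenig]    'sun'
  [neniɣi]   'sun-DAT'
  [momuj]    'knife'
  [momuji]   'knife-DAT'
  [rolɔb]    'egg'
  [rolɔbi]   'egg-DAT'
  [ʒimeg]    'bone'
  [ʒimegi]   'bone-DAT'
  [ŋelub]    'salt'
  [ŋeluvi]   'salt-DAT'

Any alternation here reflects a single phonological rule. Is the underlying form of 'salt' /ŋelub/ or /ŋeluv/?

/ŋeluv/

The root 'salt' surfaces as [ŋelub] and [ŋeluvi], with a stem-final [b] ~ [v] alternation.
The stem 'egg' ([rolɔb], [rolɔbi]) shows [b] unchanged in both environments, so [b] cannot be basic with [v] derived before the DAT suffix.
So /v/ is underlying, and a rule of word-final hardening — voiced fricatives become stops word-finally — gives [b].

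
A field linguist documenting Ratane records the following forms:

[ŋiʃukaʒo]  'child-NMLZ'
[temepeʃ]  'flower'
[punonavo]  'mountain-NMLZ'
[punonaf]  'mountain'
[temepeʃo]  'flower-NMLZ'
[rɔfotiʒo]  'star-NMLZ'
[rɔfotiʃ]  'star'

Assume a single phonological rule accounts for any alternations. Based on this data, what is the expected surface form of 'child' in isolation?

The root 'star' surfaces as [rɔfotiʃ] and [rɔfotiʒo], with a stem-final [ʃ] ~ [ʒ] alternation.
If /ʃ/ were underlying and a rule turned it into [ʒ] before the NMLZ suffix, 'flower' would also alternate; but it has [ʃ] in both [temepeʃ] and [temepeʃo].
Therefore /ʒ/ is basic and [ʃ] is derived by word-final obstruent devoicing (voiced obstruents become voiceless word-finally).
From [ŋiʃukaʒo] the stem 'child' is /ŋiʃukaʒ/; word-finally this yields [ŋiʃukaʃ].

[ŋiʃukaʃ]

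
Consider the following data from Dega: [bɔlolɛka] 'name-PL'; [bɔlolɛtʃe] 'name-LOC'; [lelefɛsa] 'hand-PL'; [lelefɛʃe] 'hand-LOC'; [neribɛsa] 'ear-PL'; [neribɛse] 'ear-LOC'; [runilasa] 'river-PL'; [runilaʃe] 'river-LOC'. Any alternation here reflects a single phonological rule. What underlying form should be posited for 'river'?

The root 'river' surfaces as [runilasa] and [runilaʃe], with a stem-final [s] ~ [ʃ] alternation.
But 'ear' keeps [s] in both environments ([neribɛsa], [neribɛse]), so there is no rule changing /s/ to [ʃ] before the LOC suffix.
The underlying segment must be /ʃ/; palato-alveolar /tʃ/ and /ʃ/ become [k] and [s] when no front vowel follows, yielding [s] there.
So 'river' = /runilaʃ/.

/runilaʃ/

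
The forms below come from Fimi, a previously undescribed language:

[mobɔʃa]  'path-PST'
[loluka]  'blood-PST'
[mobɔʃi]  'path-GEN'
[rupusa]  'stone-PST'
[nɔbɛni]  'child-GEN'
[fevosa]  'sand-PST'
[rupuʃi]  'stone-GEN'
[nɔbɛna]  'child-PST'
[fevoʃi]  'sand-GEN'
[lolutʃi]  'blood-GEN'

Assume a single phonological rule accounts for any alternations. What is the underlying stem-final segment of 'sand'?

The root 'sand' surfaces as [fevoʃi] and [fevosa], with a stem-final [ʃ] ~ [s] alternation.
Compare 'path', with invariant [ʃ] in [mobɔʃi] and [mobɔʃa]: an analysis with underlying /ʃ/ and a rule producing [s] before the PST suffix would wrongly predict alternation here too.
The underlying segment must be /s/; /k/ and /s/ become palato-alveolar [tʃ] and [ʃ] before a front vowel, yielding [ʃ] there.

/s/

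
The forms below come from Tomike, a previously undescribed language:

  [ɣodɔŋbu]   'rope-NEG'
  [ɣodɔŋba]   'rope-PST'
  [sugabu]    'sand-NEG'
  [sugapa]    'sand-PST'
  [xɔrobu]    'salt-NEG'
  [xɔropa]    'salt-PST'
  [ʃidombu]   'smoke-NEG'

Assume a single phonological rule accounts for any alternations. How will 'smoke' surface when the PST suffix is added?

The PST morpheme has two allomorphs, [-ba] and [-pa].
By contrast the NEG suffix keeps its initial [b] throughout — that segment must be underlying.
So the underlying form is /-pa/, and voiceless stops become voiced after a nasal.
After 'smoke', which ends in a nasal, the suffix surfaces as [-ba], giving [ʃidomba].

[ʃidomba]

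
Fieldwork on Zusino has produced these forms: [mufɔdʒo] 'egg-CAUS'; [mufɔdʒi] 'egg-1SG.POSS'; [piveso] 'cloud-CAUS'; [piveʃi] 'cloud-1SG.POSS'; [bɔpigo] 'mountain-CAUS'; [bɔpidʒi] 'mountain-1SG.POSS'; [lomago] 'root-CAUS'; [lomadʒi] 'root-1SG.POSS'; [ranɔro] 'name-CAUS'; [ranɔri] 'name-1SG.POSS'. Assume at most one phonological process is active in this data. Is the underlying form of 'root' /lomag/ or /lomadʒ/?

/lomag/

The stem for 'root' ends in [g] in [lomago] but [dʒ] in [lomadʒi].
But 'egg' keeps [dʒ] in both environments ([mufɔdʒo], [mufɔdʒi]), so there is no rule changing /dʒ/ to [g] before the CAUS suffix.
So /g/ is underlying, and a rule of palatalization before a front vowel — /g/ and /s/ become palato-alveolar [dʒ] and [ʃ] before a front vowel — gives [dʒ].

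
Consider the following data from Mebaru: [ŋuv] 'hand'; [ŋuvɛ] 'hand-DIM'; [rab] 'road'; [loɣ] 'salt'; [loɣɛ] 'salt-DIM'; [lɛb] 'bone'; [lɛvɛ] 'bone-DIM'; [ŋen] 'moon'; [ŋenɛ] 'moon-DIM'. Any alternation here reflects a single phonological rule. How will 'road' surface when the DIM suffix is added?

[ravɛ]

'bone' shows [b] ~ [v] at the end of the stem ([lɛb] vs [lɛvɛ]).
The stem 'hand' ([ŋuv], [ŋuvɛ]) shows [v] unchanged in both environments, so [v] cannot be basic with [b] derived in isolation.
The underlying segment must be /b/; voiced stops become fricatives between vowels, yielding [v] there.
From [rab] the stem 'road' is /rab/; between vowels this yields [ravɛ].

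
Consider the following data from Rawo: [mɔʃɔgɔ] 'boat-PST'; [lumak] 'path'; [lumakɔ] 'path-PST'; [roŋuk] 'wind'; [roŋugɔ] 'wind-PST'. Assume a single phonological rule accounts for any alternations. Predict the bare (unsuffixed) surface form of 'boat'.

[mɔʃɔk]

In [roŋuk] and [roŋugɔ] the final segment of 'wind' alternates: [k] ~ [g].
If /k/ were underlying and a rule turned it into [g] before the PST suffix, 'path' would also alternate; but it has [k] in both [lumak] and [lumakɔ].
The alternation reflects word-final obstruent devoicing: voiced obstruents become voiceless word-finally. /g/ is underlying.
The one attested form of 'boat', [mɔʃɔgɔ], shows underlying /mɔʃɔg/. Applying the same rule word-finally gives [mɔʃɔk].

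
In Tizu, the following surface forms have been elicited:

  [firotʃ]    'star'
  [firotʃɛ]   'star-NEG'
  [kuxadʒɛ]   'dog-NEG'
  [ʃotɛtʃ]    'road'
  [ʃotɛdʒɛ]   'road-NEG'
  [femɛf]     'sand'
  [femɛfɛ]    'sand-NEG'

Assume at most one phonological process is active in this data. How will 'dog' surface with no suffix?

The stem for 'road' ends in [tʃ] in [ʃotɛtʃ] but [dʒ] in [ʃotɛdʒɛ].
If /tʃ/ were underlying and a rule turned it into [dʒ] before the NEG suffix, 'star' would also alternate; but it has [tʃ] in both [firotʃ] and [firotʃɛ].
Therefore /dʒ/ is basic and [tʃ] is derived by word-final obstruent devoicing (voiced obstruents become voiceless word-finally).
From [kuxadʒɛ] the stem 'dog' is /kuxadʒ/; word-finally this yields [kuxatʃ].

[kuxatʃ]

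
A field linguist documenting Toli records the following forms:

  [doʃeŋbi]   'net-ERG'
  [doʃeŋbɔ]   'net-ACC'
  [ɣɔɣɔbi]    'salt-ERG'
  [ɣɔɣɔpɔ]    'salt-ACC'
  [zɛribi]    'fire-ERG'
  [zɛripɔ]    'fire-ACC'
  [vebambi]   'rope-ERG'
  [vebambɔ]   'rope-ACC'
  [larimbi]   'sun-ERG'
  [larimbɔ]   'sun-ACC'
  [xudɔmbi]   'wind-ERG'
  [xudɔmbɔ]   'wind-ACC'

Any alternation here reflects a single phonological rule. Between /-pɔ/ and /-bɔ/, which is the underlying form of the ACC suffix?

The ACC suffix surfaces as [-bɔ] and [-pɔ], depending on the final segment of the stem.
The ERG suffix, which begins with [b], is invariant after every stem; so [b] is not altered by any rule here.
The ACC suffix is therefore /-pɔ/ underlyingly, with post-nasal voicing: voiceless stops become voiced after a nasal.

/-pɔ/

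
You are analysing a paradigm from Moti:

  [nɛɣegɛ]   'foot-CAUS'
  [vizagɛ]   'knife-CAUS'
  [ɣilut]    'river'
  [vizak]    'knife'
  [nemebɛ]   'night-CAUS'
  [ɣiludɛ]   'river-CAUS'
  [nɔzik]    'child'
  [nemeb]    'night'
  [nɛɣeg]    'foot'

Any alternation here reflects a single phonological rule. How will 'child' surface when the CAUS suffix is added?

The root 'knife' surfaces as [vizagɛ] and [vizak], with a stem-final [g] ~ [k] alternation.
If /g/ were underlying and a rule turned it into [k] in isolation, 'foot' would also alternate; but it has [g] in both [nɛɣegɛ] and [nɛɣeg].
So /k/ is underlying, and a rule of intervocalic voicing — voiceless stops become voiced between vowels — gives [g].
The one attested form of 'child', [nɔzik], shows underlying /nɔzik/. Applying the same rule between vowels gives [nɔzigɛ].

[nɔzigɛ]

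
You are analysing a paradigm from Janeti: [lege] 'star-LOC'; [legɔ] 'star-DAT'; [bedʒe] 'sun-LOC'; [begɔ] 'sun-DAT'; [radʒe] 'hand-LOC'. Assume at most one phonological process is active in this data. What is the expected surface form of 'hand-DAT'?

The stem for 'sun' ends in [dʒ] in [bedʒe] but [g] in [begɔ].
If /g/ were underlying and a rule turned it into [dʒ] before the LOC suffix, 'star' would also alternate; but it has [g] in both [lege] and [legɔ].
Therefore /dʒ/ is basic and [g] is derived by depalatalization (palato-alveolar /dʒ/ becomes [g] when no front vowel follows).
The one attested form of 'hand', [radʒe], shows underlying /radʒ/. Applying the same rule when no front vowel follows gives [ragɔ].

[ragɔ]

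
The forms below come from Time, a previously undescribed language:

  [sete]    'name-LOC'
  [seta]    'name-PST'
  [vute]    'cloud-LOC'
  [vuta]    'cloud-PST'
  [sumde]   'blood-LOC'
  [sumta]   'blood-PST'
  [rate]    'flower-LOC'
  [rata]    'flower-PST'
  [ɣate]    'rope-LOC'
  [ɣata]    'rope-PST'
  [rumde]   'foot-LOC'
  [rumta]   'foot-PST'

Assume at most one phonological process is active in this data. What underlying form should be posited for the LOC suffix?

/-de/

The LOC suffix surfaces as [-de] and [-te], depending on the final segment of the stem.
The PST suffix, which begins with [t], is invariant after every stem; so [t] is not altered by any rule here.
The LOC suffix is therefore /-de/ underlyingly, with post-vocalic devoicing: voiced stops become voiceless after a vowel.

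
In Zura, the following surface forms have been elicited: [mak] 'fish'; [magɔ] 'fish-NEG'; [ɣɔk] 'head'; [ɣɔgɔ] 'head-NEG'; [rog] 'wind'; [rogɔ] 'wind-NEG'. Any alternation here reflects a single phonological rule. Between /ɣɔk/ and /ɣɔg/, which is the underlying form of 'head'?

In [ɣɔk] and [ɣɔgɔ] the final segment of 'head' alternates: [k] ~ [g].
Compare 'wind', with invariant [g] in [rog] and [rogɔ]: an analysis with underlying /g/ and a rule producing [k] in isolation would wrongly predict alternation here too.
The alternation reflects intervocalic voicing: voiceless stops become voiced between vowels. /k/ is underlying.

/ɣɔk/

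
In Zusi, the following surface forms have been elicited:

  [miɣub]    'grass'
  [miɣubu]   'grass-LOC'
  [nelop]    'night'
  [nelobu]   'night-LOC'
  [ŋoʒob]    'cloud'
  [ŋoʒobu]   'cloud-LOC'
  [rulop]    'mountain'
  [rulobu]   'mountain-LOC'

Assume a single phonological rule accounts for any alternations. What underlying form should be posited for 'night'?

In [nelop] and [nelobu] the final segment of 'night' alternates: [p] ~ [b].
If /b/ were underlying and a rule turned it into [p] in isolation, 'grass' would also alternate; but it has [b] in both [miɣub] and [miɣubu].
Therefore /p/ is basic and [b] is derived by intervocalic voicing (voiceless stops become voiced between vowels).

/nelop/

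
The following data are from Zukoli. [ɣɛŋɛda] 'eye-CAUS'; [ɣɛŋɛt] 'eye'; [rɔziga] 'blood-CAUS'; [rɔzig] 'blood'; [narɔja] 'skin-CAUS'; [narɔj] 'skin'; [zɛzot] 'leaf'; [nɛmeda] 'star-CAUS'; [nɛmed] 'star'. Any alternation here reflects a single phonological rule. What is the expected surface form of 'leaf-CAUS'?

[zɛzoda]

In [ɣɛŋɛda] and [ɣɛŋɛt] the final segment of 'eye' alternates: [d] ~ [t].
The stem 'star' ([nɛmeda], [nɛmed]) shows [d] unchanged in both environments, so [d] cannot be basic with [t] derived in isolation.
The alternation reflects intervocalic voicing: voiceless stops become voiced between vowels. /t/ is underlying.
The one attested form of 'leaf', [zɛzot], shows underlying /zɛzot/. Applying the same rule between vowels gives [zɛzoda].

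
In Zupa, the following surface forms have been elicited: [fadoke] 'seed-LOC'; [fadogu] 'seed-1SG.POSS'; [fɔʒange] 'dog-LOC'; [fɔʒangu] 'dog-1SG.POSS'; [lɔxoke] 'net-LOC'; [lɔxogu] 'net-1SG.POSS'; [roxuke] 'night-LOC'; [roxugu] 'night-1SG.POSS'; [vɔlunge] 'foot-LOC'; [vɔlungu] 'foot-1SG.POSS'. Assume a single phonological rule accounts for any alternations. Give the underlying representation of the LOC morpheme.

/-ke/

The LOC suffix surfaces as [-ge] and [-ke], depending on the final segment of the stem.
The 1SG.POSS suffix, which begins with [g], is invariant after every stem; so [g] is not altered by any rule here.
The LOC suffix is therefore /-ke/ underlyingly, with post-nasal voicing: voiceless stops become voiced after a nasal.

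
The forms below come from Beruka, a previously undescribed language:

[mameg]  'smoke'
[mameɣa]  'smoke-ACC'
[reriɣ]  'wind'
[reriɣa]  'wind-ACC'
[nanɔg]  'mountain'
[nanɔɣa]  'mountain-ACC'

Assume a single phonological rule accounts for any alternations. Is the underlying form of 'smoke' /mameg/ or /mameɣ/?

/mameg/

The root 'smoke' surfaces as [mameg] and [mameɣa], with a stem-final [g] ~ [ɣ] alternation.
But 'wind' keeps [ɣ] in both environments ([reriɣ], [reriɣa]), so there is no rule changing /ɣ/ to [g] in isolation.
The underlying segment must be /g/; voiced stops become fricatives between vowels, yielding [ɣ] there.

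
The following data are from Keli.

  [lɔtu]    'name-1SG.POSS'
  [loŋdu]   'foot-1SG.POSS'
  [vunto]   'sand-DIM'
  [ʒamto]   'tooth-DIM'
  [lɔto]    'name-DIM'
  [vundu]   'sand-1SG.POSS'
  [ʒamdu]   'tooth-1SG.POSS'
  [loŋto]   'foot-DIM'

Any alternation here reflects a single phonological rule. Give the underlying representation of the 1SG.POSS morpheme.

The 1SG.POSS morpheme has two allomorphs, [-du] and [-tu].
The DIM suffix, which begins with [t], is invariant after every stem; so [t] is not altered by any rule here.
The 1SG.POSS suffix is therefore /-du/ underlyingly, with post-vocalic devoicing: voiced stops become voiceless after a vowel.

/-du/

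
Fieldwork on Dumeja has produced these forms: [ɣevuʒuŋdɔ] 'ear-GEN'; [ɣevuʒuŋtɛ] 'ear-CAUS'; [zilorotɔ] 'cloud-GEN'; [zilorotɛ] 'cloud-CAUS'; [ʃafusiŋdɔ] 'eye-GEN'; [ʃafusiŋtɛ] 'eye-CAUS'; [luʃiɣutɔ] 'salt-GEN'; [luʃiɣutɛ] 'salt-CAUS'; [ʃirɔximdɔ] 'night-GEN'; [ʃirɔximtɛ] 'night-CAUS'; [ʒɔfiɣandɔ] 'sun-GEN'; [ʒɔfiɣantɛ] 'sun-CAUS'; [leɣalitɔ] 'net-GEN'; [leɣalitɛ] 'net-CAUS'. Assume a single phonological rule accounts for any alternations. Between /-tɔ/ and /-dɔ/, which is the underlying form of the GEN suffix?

/-dɔ/

The GEN suffix surfaces as [-dɔ] and [-tɔ], depending on the final segment of the stem.
The CAUS suffix, which begins with [t], is invariant after every stem; so [t] is not altered by any rule here.
The GEN suffix is therefore /-dɔ/ underlyingly, with post-vocalic devoicing: voiced stops become voiceless after a vowel.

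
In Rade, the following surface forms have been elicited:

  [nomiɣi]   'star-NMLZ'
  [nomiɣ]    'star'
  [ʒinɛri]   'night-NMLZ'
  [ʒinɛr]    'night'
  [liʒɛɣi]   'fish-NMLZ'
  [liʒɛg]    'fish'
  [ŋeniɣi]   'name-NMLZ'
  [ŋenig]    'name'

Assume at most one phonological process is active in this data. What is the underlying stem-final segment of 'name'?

/g/

The root 'name' surfaces as [ŋeniɣi] and [ŋenig], with a stem-final [ɣ] ~ [g] alternation.
But 'star' keeps [ɣ] in both environments ([nomiɣi], [nomiɣ]), so there is no rule changing /ɣ/ to [g] in isolation.
The alternation reflects intervocalic spirantization: voiced stops become fricatives between vowels. /g/ is underlying.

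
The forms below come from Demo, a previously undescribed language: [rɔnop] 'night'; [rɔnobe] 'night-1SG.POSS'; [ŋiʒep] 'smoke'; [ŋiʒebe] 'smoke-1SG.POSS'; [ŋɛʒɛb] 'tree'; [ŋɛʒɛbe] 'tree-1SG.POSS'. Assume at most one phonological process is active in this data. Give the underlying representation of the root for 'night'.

The root 'night' surfaces as [rɔnop] and [rɔnobe], with a stem-final [p] ~ [b] alternation.
If /b/ were underlying and a rule turned it into [p] in isolation, 'tree' would also alternate; but it has [b] in both [ŋɛʒɛb] and [ŋɛʒɛbe].
The alternation reflects intervocalic voicing: voiceless stops become voiced between vowels. /p/ is underlying.
Hence 'night' is /rɔnop/ underlyingly.

/rɔnop/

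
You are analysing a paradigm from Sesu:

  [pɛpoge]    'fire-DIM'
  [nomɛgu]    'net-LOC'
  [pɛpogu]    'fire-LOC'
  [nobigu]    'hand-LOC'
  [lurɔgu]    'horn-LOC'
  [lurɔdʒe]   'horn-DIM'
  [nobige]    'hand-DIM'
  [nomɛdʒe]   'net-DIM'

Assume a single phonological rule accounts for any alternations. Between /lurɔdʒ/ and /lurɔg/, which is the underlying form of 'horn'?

In [lurɔdʒe] and [lurɔgu] the final segment of 'horn' alternates: [dʒ] ~ [g].
Compare 'hand', with invariant [g] in [nobige] and [nobigu]: an analysis with underlying /g/ and a rule producing [dʒ] before the DIM suffix would wrongly predict alternation here too.
The underlying segment must be /dʒ/; palato-alveolar /dʒ/ becomes [g] when no front vowel follows, yielding [g] there.

/lurɔdʒ/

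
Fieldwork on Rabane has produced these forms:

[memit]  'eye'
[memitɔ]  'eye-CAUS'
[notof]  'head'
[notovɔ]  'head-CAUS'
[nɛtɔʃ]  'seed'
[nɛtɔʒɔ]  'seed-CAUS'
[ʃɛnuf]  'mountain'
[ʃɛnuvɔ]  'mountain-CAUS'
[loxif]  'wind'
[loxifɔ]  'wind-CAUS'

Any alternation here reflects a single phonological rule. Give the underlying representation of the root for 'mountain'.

/ʃɛnuv/

In [ʃɛnuf] and [ʃɛnuvɔ] the final segment of 'mountain' alternates: [f] ~ [v].
Compare 'wind', with invariant [f] in [loxif] and [loxifɔ]: an analysis with underlying /f/ and a rule producing [v] before the CAUS suffix would wrongly predict alternation here too.
The alternation reflects word-final obstruent devoicing: voiced obstruents become voiceless word-finally. /v/ is underlying.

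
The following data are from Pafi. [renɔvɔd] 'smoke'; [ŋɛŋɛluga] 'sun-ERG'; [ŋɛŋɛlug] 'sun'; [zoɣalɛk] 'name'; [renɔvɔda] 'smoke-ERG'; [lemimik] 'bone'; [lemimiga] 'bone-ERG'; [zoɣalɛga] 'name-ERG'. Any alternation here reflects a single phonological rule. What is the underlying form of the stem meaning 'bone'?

/lemimik/

In [lemimik] and [lemimiga] the final segment of 'bone' alternates: [k] ~ [g].
If /g/ were underlying and a rule turned it into [k] in isolation, 'sun' would also alternate; but it has [g] in both [ŋɛŋɛlug] and [ŋɛŋɛluga].
The underlying segment must be /k/; voiceless stops become voiced between vowels, yielding [g] there.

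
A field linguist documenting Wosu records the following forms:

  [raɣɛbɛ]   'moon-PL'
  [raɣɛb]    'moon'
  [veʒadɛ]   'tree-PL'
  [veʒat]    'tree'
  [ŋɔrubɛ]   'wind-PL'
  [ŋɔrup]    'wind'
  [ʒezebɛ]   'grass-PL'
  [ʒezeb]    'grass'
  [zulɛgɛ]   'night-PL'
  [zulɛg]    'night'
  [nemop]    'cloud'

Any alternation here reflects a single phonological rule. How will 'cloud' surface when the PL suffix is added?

[nemobɛ]

'wind' shows [b] ~ [p] at the end of the stem ([ŋɔrubɛ] vs [ŋɔrup]).
If /b/ were underlying and a rule turned it into [p] in isolation, 'moon' would also alternate; but it has [b] in both [raɣɛbɛ] and [raɣɛb].
The alternation reflects intervocalic voicing: voiceless stops become voiced between vowels. /p/ is underlying.
The one attested form of 'cloud', [nemop], shows underlying /nemop/. Applying the same rule between vowels gives [nemobɛ].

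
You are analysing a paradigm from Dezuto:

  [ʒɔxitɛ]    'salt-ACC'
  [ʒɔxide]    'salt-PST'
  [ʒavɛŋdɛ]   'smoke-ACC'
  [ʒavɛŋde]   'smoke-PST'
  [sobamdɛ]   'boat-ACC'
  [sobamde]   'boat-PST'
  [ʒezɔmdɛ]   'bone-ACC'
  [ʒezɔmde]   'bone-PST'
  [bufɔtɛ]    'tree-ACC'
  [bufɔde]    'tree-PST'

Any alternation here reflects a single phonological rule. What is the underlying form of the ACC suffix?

/-tɛ/

The ACC morpheme has two allomorphs, [-dɛ] and [-tɛ].
By contrast the PST suffix keeps its initial [d] throughout — that segment must be underlying.
The ACC suffix is therefore /-tɛ/ underlyingly, with post-nasal voicing: voiceless stops become voiced after a nasal.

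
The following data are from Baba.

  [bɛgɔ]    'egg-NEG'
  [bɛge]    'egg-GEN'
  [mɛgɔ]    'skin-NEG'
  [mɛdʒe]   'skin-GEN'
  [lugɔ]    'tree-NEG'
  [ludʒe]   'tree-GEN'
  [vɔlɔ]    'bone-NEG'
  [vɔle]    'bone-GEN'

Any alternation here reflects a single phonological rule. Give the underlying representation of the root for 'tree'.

/ludʒ/

In [lugɔ] and [ludʒe] the final segment of 'tree' alternates: [g] ~ [dʒ].
But 'egg' keeps [g] in both environments ([bɛgɔ], [bɛge]), so there is no rule changing /g/ to [dʒ] before the GEN suffix.
Therefore /dʒ/ is basic and [g] is derived by depalatalization (palato-alveolar /dʒ/ becomes [g] when no front vowel follows).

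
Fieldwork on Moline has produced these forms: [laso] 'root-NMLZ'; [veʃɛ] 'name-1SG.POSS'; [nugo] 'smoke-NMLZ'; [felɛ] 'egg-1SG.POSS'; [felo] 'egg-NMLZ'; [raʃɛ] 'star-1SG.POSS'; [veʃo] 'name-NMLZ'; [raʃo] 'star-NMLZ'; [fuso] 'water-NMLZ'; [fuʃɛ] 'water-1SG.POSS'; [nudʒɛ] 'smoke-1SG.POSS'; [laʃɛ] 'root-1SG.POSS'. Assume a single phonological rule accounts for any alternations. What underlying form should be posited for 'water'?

'water' shows [s] ~ [ʃ] at the end of the stem ([fuso] vs [fuʃɛ]).
If /ʃ/ were underlying and a rule turned it into [s] before the NMLZ suffix, 'name' would also alternate; but it has [ʃ] in both [veʃo] and [veʃɛ].
The underlying segment must be /s/; /g/ and /s/ become palato-alveolar [dʒ] and [ʃ] before a front vowel, yielding [ʃ] there.
Hence 'water' is /fus/ underlyingly.

/fus/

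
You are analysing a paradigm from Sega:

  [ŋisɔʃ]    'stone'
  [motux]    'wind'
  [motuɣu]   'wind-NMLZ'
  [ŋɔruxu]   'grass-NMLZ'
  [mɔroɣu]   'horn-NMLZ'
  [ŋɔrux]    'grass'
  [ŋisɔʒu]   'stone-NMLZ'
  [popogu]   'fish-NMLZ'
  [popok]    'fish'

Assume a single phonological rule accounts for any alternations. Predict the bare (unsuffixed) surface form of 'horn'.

'wind' shows [x] ~ [ɣ] at the end of the stem ([motux] vs [motuɣu]).
But 'grass' keeps [x] in both environments ([ŋɔrux], [ŋɔruxu]), so there is no rule changing /x/ to [ɣ] before the NMLZ suffix.
The underlying segment must be /ɣ/; voiced obstruents become voiceless word-finally, yielding [x] there.
The one attested form of 'horn', [mɔroɣu], shows underlying /mɔroɣ/. Applying the same rule word-finally gives [mɔrox].

[mɔrox]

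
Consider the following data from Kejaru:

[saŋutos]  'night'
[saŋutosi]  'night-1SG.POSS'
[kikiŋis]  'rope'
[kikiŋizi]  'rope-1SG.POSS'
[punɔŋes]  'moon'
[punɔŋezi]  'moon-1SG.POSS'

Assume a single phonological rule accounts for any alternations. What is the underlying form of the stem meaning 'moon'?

In [punɔŋes] and [punɔŋezi] the final segment of 'moon' alternates: [s] ~ [z].
But 'night' keeps [s] in both environments ([saŋutos], [saŋutosi]), so there is no rule changing /s/ to [z] before the 1SG.POSS suffix.
The underlying segment must be /z/; voiced obstruents become voiceless word-finally, yielding [s] there.

/punɔŋez/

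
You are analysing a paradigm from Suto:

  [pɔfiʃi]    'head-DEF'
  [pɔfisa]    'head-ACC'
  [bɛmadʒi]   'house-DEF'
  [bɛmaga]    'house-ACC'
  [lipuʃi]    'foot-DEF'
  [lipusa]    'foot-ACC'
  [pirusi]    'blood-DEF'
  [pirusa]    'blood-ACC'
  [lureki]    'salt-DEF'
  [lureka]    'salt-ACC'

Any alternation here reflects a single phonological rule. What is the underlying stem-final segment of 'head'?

/ʃ/

'head' shows [ʃ] ~ [s] at the end of the stem ([pɔfiʃi] vs [pɔfisa]).
The stem 'blood' ([pirusi], [pirusa]) shows [s] unchanged in both environments, so [s] cannot be basic with [ʃ] derived before the DEF suffix.
So /ʃ/ is underlying, and a rule of depalatalization — palato-alveolar /dʒ/ and /ʃ/ become [g] and [s] when no front vowel follows — gives [s].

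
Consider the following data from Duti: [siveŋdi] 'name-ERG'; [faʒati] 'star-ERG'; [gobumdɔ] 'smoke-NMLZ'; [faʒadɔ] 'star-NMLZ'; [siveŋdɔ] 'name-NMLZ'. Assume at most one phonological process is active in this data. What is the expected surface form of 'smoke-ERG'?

[gobumdi]

The ERG suffix surfaces as [-di] and [-ti], depending on the final segment of the stem.
By contrast the NMLZ suffix keeps its initial [d] throughout — that segment must be underlying.
The ERG suffix is therefore /-ti/ underlyingly, with post-nasal voicing: voiceless stops become voiced after a nasal.
After 'smoke', which ends in a nasal, the suffix surfaces as [-di], giving [gobumdi].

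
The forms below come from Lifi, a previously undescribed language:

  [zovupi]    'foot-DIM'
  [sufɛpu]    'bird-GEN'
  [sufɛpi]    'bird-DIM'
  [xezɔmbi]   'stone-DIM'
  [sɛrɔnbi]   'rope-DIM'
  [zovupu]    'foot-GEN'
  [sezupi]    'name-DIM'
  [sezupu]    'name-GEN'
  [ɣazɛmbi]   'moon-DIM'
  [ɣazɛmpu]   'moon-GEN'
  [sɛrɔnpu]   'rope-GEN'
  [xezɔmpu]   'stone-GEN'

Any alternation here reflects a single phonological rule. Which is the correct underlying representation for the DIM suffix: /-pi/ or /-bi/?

The DIM suffix surfaces as [-bi] and [-pi], depending on the final segment of the stem.
By contrast the GEN suffix keeps its initial [p] throughout — that segment must be underlying.
So the underlying form is /-bi/, and voiced stops become voiceless after a vowel.

/-bi/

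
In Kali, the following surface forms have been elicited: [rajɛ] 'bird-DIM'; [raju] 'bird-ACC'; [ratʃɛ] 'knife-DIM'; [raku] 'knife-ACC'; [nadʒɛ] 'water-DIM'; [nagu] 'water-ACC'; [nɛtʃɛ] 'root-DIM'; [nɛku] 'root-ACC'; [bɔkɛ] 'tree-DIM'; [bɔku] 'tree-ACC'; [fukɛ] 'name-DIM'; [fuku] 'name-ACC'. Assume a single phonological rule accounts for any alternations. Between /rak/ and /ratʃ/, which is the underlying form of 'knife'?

/ratʃ/

'knife' shows [tʃ] ~ [k] at the end of the stem ([ratʃɛ] vs [raku]).
Compare 'name', with invariant [k] in [fukɛ] and [fuku]: an analysis with underlying /k/ and a rule producing [tʃ] before the DIM suffix would wrongly predict alternation here too.
The underlying segment must be /tʃ/; palato-alveolar /tʃ/ and /dʒ/ become [k] and [g] when no front vowel follows, yielding [k] there.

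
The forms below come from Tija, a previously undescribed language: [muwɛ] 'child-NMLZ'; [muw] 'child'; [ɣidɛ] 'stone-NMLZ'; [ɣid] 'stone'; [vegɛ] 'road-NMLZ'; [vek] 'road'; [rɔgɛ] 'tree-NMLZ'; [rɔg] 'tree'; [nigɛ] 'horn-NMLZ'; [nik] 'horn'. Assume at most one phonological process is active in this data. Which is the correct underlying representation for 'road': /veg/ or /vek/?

/vek/

The stem for 'road' ends in [g] in [vegɛ] but [k] in [vek].
If /g/ were underlying and a rule turned it into [k] in isolation, 'tree' would also alternate; but it has [g] in both [rɔgɛ] and [rɔg].
The underlying segment must be /k/; voiceless stops become voiced between vowels, yielding [g] there.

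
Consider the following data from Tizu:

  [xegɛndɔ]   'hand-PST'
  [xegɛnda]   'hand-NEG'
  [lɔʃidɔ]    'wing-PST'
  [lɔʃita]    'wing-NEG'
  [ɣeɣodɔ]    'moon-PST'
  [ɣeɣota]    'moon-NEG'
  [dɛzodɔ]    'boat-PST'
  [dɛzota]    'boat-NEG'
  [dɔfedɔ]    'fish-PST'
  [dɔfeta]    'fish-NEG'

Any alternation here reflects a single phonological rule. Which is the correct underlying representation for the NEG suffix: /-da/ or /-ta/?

/-ta/

The NEG morpheme has two allomorphs, [-da] and [-ta].
The PST suffix, which begins with [d], is invariant after every stem; so [d] is not altered by any rule here.
The NEG suffix is therefore /-ta/ underlyingly, with post-nasal voicing: voiceless stops become voiced after a nasal.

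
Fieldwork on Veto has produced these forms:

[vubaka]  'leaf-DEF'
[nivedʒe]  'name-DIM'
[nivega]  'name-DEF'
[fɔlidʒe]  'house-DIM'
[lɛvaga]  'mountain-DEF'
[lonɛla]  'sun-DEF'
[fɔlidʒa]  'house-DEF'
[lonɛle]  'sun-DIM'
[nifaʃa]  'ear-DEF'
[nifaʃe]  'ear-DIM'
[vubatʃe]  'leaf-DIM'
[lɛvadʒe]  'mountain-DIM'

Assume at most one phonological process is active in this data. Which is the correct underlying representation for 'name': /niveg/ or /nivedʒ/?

/niveg/

In [nivega] and [nivedʒe] the final segment of 'name' alternates: [g] ~ [dʒ].
The stem 'house' ([fɔlidʒa], [fɔlidʒe]) shows [dʒ] unchanged in both environments, so [dʒ] cannot be basic with [g] derived before the DEF suffix.
So /g/ is underlying, and a rule of palatalization before a front vowel — /k/ and /g/ become palato-alveolar [tʃ] and [dʒ] before a front vowel — gives [dʒ].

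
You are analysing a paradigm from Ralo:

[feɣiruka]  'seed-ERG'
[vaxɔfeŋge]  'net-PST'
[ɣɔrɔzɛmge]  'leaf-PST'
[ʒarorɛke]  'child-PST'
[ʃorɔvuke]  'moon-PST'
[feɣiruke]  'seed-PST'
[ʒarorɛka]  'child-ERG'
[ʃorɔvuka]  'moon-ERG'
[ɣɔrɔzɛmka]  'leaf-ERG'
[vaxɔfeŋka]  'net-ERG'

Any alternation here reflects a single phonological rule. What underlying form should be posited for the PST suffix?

The PST morpheme has two allomorphs, [-ge] and [-ke].
By contrast the ERG suffix keeps its initial [k] throughout — that segment must be underlying.
The PST suffix is therefore /-ge/ underlyingly, with post-vocalic devoicing: voiced stops become voiceless after a vowel.

/-ge/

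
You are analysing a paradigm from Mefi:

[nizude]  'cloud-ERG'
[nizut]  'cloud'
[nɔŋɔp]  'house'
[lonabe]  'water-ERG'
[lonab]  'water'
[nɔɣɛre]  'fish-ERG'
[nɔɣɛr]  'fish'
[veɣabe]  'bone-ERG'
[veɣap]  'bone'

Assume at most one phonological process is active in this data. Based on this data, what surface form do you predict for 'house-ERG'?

'bone' shows [b] ~ [p] at the end of the stem ([veɣabe] vs [veɣap]).
If /b/ were underlying and a rule turned it into [p] in isolation, 'water' would also alternate; but it has [b] in both [lonabe] and [lonab].
So /p/ is underlying, and a rule of intervocalic voicing — voiceless stops become voiced between vowels — gives [b].
The one attested form of 'house', [nɔŋɔp], shows underlying /nɔŋɔp/. Applying the same rule between vowels gives [nɔŋɔbe].

[nɔŋɔbe]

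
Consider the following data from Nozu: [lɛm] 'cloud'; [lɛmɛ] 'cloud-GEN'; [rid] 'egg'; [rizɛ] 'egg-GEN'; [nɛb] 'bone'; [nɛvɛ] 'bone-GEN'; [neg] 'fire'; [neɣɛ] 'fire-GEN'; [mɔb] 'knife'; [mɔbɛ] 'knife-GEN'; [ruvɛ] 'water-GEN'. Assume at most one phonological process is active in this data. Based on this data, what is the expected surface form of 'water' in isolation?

The stem for 'bone' ends in [b] in [nɛb] but [v] in [nɛvɛ].
If /b/ were underlying and a rule turned it into [v] before the GEN suffix, 'knife' would also alternate; but it has [b] in both [mɔb] and [mɔbɛ].
Therefore /v/ is basic and [b] is derived by word-final hardening (voiced fricatives become stops word-finally).
The one attested form of 'water', [ruvɛ], shows underlying /ruv/. Applying the same rule word-finally gives [rub].

[rub]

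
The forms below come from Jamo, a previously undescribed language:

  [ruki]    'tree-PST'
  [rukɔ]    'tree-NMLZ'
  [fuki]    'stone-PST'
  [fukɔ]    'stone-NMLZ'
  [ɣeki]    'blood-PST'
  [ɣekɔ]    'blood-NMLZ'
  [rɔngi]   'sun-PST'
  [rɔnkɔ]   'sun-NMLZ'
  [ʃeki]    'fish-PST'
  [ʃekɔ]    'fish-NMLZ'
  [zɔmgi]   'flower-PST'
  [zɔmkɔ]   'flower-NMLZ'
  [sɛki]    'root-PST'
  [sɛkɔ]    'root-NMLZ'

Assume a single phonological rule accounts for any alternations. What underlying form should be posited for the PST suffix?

/-gi/

The PST suffix surfaces as [-gi] and [-ki], depending on the final segment of the stem.
By contrast the NMLZ suffix keeps its initial [k] throughout — that segment must be underlying.
The PST suffix is therefore /-gi/ underlyingly, with post-vocalic devoicing: voiced stops become voiceless after a vowel.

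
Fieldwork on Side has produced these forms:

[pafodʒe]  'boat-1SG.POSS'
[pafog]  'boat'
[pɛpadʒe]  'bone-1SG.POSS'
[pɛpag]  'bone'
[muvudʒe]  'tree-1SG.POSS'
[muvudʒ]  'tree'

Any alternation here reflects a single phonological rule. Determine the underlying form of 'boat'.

'boat' shows [dʒ] ~ [g] at the end of the stem ([pafodʒe] vs [pafog]).
If /dʒ/ were underlying and a rule turned it into [g] in isolation, 'tree' would also alternate; but it has [dʒ] in both [muvudʒe] and [muvudʒ].
The underlying segment must be /g/; /g/ becomes palato-alveolar [dʒ] before a front vowel, yielding [dʒ] there.

/pafog/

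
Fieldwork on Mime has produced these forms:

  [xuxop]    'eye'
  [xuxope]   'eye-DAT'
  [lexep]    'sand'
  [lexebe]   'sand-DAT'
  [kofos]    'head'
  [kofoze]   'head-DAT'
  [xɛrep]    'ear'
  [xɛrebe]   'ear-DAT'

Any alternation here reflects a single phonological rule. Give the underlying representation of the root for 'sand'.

The stem for 'sand' ends in [p] in [lexep] but [b] in [lexebe].
Compare 'eye', with invariant [p] in [xuxop] and [xuxope]: an analysis with underlying /p/ and a rule producing [b] before the DAT suffix would wrongly predict alternation here too.
The underlying segment must be /b/; voiced obstruents become voiceless word-finally, yielding [p] there.

/lexeb/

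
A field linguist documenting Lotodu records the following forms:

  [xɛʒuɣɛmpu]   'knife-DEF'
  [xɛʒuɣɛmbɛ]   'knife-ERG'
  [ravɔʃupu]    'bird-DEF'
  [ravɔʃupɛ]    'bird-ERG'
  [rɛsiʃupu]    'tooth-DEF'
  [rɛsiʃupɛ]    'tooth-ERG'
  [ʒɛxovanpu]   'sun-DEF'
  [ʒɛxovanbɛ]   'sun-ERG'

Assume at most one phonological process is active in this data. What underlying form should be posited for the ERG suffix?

/-bɛ/

The ERG morpheme has two allomorphs, [-bɛ] and [-pɛ].
By contrast the DEF suffix keeps its initial [p] throughout — that segment must be underlying.
So the underlying form is /-bɛ/, and voiced stops become voiceless after a vowel.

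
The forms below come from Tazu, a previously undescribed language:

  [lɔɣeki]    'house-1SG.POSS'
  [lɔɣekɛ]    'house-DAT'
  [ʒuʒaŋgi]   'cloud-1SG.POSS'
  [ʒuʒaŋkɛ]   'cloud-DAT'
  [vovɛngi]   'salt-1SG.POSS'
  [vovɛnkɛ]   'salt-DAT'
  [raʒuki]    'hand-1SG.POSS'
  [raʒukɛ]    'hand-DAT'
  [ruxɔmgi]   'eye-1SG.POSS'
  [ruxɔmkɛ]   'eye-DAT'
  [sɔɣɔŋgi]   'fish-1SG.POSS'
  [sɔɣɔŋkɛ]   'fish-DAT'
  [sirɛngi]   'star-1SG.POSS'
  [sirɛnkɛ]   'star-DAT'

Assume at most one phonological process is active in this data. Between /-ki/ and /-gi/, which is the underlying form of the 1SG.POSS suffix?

The 1SG.POSS suffix surfaces as [-gi] and [-ki], depending on the final segment of the stem.
The DAT suffix, which begins with [k], is invariant after every stem; so [k] is not altered by any rule here.
So the underlying form is /-gi/, and voiced stops become voiceless after a vowel.

/-gi/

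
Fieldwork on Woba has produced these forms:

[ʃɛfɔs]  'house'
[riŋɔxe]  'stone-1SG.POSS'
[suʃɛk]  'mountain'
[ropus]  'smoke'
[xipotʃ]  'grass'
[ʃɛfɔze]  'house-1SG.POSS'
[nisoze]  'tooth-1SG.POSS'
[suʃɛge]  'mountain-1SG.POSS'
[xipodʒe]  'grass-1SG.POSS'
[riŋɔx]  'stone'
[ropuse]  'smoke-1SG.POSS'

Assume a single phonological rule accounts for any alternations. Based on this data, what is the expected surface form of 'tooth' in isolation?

The stem for 'house' ends in [s] in [ʃɛfɔs] but [z] in [ʃɛfɔze].
Compare 'smoke', with invariant [s] in [ropus] and [ropuse]: an analysis with underlying /s/ and a rule producing [z] before the 1SG.POSS suffix would wrongly predict alternation here too.
The alternation reflects word-final obstruent devoicing: voiced obstruents become voiceless word-finally. /z/ is underlying.
From [nisoze] the stem 'tooth' is /nisoz/; word-finally this yields [nisos].

[nisos]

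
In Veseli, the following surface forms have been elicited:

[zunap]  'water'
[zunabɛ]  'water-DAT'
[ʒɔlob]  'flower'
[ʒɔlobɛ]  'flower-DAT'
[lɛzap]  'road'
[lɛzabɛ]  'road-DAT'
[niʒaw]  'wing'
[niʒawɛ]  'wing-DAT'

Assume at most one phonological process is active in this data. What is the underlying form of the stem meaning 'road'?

/lɛzap/

The root 'road' surfaces as [lɛzap] and [lɛzabɛ], with a stem-final [p] ~ [b] alternation.
But 'flower' keeps [b] in both environments ([ʒɔlob], [ʒɔlobɛ]), so there is no rule changing /b/ to [p] in isolation.
Therefore /p/ is basic and [b] is derived by intervocalic voicing (voiceless stops become voiced between vowels).
The underlying form of 'road' is therefore /lɛzap/.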